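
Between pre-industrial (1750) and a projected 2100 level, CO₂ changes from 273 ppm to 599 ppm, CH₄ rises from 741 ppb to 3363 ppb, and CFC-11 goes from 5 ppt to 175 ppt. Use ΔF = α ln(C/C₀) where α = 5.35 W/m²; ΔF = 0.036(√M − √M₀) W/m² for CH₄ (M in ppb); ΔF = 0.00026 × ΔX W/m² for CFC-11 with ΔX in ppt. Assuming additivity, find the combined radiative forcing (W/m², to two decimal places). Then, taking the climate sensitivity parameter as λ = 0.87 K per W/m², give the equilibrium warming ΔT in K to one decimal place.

ΔF = 5.36 W/m²; ΔT = 4.7 K

CO₂: 5.35 × ln(599/273) = 5.35 × ln(2.19414) = 5.35 × 0.78579 = 4.2040 W/m².
CH₄: 0.036 × (√3363 − √741) = 0.036 × (57.9914 − 27.2213) = 0.036 × 30.7701 = 1.1077 W/m².
CFC-11: ΔF = 0.00026 × (175 − 5) = 0.00026 × 170 = 0.0442 W/m².
Total ΔF = 4.2040 + 1.1077 + 0.0442 = 5.3559 W/m².
ΔT = λ ΔF = 0.87 × 5.36 = 4.6632 K.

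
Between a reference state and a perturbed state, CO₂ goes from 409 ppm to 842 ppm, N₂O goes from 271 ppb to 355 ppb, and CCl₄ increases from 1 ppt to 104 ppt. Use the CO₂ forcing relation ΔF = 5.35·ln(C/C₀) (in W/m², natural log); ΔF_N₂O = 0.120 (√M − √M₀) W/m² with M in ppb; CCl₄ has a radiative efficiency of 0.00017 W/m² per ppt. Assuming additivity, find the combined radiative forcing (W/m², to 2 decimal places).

ΔF = 4.17 W/m²

CO₂: 5.35 × ln(842/409) = 5.35 × ln(2.05868) = 5.35 × 0.72207 = 3.8631 W/m².
N₂O: 0.120 × (√355 − √271) = 0.120 × (18.8414 − 16.4621) = 0.120 × 2.3793 = 0.2855 W/m².
CCl₄: ΔF = 0.00017 × (104 − 1) = 0.00017 × 103 = 0.0175 W/m².
Total ΔF = 3.8631 + 0.2855 + 0.0175 = 4.1661 W/m².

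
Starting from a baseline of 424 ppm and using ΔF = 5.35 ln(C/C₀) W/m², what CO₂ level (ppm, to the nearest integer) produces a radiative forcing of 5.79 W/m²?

C ≈ 1251 ppm

Set 5.35 ln(C/424) = 5.79, so ln(C/424) = 5.79/5.35 = 1.08224.
Then C/424 = e^1.08224 = 2.95128, giving C = 424 × 2.95128 = 1251.34 ppm.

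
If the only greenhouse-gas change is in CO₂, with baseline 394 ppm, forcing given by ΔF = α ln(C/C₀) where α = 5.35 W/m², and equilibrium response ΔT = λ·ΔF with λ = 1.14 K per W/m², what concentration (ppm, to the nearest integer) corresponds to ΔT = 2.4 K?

C ≈ 584 ppm

Required forcing: ΔF = ΔT/λ = 2.4/1.14 = 2.1053 W/m².
Then ln(C/394) = ΔF/5.35 = 2.1053/5.35 = 0.39351.
So C = 394 × e^0.39351 = 394 × 1.48217 = 583.97 ppm.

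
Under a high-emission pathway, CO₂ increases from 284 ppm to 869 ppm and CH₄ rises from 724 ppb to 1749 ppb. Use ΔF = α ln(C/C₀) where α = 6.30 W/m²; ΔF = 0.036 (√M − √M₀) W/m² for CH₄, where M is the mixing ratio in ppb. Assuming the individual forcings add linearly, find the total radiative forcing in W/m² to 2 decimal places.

ΔF = 7.58 W/m²

CO₂: 6.30 × ln(869/284) = 6.30 × ln(3.05986) = 6.30 × 1.11837 = 7.0457 W/m².
CH₄: 0.036 × (√1749 − √724) = 0.036 × (41.8210 − 26.9072) = 0.036 × 14.9138 = 0.5369 W/m².
Total ΔF = 7.0457 + 0.5369 = 7.5826 W/m².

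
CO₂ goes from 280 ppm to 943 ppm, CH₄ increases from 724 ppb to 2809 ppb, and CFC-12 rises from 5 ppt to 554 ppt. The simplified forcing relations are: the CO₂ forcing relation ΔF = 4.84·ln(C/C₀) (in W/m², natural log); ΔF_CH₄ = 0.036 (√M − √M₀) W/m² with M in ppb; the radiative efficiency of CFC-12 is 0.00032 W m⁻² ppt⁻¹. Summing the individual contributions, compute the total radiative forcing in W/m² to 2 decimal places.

ΔF = 6.99 W/m²

CO₂: 4.84 × ln(943/280) = 4.84 × ln(3.36786) = 4.84 × 1.21428 = 5.8771 W/m².
CH₄: 0.036 × (√2809 − √724) = 0.036 × (53.0000 − 26.9072) = 0.036 × 26.0928 = 0.9393 W/m².
CFC-12: ΔF = 0.00032 × (554 − 5) = 0.00032 × 549 = 0.1757 W/m².
Total ΔF = 5.8771 + 0.9393 + 0.1757 = 6.9921 W/m².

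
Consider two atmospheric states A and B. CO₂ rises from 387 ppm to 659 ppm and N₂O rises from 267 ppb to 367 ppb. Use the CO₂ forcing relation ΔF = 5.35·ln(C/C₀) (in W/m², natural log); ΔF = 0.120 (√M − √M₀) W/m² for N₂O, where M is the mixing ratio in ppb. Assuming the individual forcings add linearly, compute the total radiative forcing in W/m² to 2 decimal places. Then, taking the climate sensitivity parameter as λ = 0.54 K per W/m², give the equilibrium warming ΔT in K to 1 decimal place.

CO₂: 5.35 × ln(659/387) = 5.35 × ln(1.70284) = 5.35 × 0.53230 = 2.8478 W/m².
N₂O: 0.120 × (√367 − √267) = 0.120 × (19.1572 − 16.3401) = 0.120 × 2.8171 = 0.3381 W/m².
Total ΔF = 2.8478 + 0.3381 = 3.1859 W/m².
ΔT = λ ΔF = 0.54 × 3.19 = 1.7226 K.

ΔF = 3.19 W/m²; ΔT = 1.7 K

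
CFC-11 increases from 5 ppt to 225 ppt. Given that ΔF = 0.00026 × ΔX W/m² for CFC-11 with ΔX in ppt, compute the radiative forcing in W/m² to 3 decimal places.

CFC-11: ΔF = 0.00026 × (225 − 5) = 0.00026 × 220 = 0.0572 W/m².

ΔF = 0.057 W/m²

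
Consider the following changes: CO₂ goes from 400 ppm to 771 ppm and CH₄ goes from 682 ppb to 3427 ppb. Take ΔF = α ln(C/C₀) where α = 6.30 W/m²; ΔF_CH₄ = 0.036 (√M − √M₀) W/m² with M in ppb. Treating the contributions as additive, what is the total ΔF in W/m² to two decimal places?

ΔF = 5.30 W/m²

CO₂: 6.30 × ln(771/400) = 6.30 × ln(1.92750) = 6.30 × 0.65622 = 4.1342 W/m².
CH₄: 0.036 × (√3427 − √682) = 0.036 × (58.5406 − 26.1151) = 0.036 × 32.4255 = 1.1673 W/m².
Total ΔF = 4.1342 + 1.1673 = 5.3015 W/m².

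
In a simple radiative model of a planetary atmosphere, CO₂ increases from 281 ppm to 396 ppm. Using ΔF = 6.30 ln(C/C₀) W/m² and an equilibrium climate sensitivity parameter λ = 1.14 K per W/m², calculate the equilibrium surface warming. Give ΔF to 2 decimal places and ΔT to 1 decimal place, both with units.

ΔF = 2.16 W/m²; ΔT = 2.5 K

CO₂: 6.30 × ln(396/281) = 6.30 × ln(1.40925) = 6.30 × 0.34306 = 2.1613 W/m².
ΔT = λ ΔF = 1.14 × 2.16 = 2.4624 K.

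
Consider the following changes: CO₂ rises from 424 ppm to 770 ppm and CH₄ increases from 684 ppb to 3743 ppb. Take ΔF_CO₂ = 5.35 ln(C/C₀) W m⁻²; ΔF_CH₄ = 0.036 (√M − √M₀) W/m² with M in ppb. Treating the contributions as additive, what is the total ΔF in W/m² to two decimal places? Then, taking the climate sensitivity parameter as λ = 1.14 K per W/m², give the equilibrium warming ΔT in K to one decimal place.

CO₂: 5.35 × ln(770/424) = 5.35 × ln(1.81604) = 5.35 × 0.59666 = 3.1921 W/m².
CH₄: 0.036 × (√3743 − √684) = 0.036 × (61.1801 − 26.1534) = 0.036 × 35.0267 = 1.2610 W/m².
Total ΔF = 3.1921 + 1.2610 = 4.4531 W/m².
ΔT = λ ΔF = 1.14 × 4.45 = 5.0730 K.

ΔF = 4.45 W/m²; ΔT = 5.1 K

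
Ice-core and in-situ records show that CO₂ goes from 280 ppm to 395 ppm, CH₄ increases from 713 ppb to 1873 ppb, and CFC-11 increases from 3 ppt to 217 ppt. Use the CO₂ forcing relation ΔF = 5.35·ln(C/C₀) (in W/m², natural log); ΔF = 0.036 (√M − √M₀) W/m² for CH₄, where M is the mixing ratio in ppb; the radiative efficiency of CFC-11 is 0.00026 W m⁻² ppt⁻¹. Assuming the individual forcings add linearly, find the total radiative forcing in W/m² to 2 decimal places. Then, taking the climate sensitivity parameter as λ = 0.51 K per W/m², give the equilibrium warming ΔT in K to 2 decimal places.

CO₂: 5.35 × ln(395/280) = 5.35 × ln(1.41071) = 5.35 × 0.34409 = 1.8409 W/m².
CH₄: 0.036 × (√1873 − √713) = 0.036 × (43.2782 − 26.7021) = 0.036 × 16.5761 = 0.5967 W/m².
CFC-11: ΔF = 0.00026 × (217 − 3) = 0.00026 × 214 = 0.0556 W/m².
Total ΔF = 1.8409 + 0.5967 + 0.0556 = 2.4932 W/m².
ΔT = λ ΔF = 0.51 × 2.49 = 1.2699 K.

ΔF = 2.49 W/m²; ΔT = 1.27 K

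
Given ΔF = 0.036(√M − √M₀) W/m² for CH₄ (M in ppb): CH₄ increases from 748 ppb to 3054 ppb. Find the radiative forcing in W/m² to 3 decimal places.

CH₄: 0.036 × (√3054 − √748) = 0.036 × (55.2630 − 27.3496) = 0.036 × 27.9134 = 1.0049 W/m².

ΔF = 1.005 W/m²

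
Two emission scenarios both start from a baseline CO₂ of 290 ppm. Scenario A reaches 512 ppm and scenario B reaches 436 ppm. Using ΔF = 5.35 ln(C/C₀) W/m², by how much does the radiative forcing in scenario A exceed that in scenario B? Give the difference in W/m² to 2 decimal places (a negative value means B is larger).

ΔF_A − ΔF_B = 0.86 W/m²

ΔF_A = 5.35 ln(512/290) = 5.35 × 0.56844 = 3.0412 W/m².
ΔF_B = 5.35 ln(436/290) = 5.35 × 0.40776 = 2.1815 W/m².
Difference: 3.0412 − 2.1815 = 0.8597 W/m².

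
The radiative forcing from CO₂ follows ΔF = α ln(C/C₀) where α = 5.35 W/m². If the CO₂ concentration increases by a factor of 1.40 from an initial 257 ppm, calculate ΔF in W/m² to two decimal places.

ΔF = 1.80 W/m²

Because the forcing depends only on the ratio C/C₀, the initial concentration does not enter.
ΔF = 5.35 × ln(1.40) = 5.35 × 0.33647 = 1.8001 W/m².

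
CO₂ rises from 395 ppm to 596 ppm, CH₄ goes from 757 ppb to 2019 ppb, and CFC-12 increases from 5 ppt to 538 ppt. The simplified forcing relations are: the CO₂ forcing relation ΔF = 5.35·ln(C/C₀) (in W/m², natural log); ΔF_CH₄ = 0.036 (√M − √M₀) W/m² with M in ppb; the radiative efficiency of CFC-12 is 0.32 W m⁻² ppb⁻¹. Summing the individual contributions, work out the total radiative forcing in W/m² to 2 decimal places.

CO₂: 5.35 × ln(596/395) = 5.35 × ln(1.50886) = 5.35 × 0.41135 = 2.2007 W/m².
CH₄: 0.036 × (√2019 − √757) = 0.036 × (44.9333 − 27.5136) = 0.036 × 17.4197 = 0.6271 W/m².
CFC-12: Δ = 538 − 5 = 533 ppt = 0.533 ppb; ΔF = 0.32 × 0.533 = 0.1706 W/m².
Total ΔF = 2.2007 + 0.6271 + 0.1706 = 2.9984 W/m².

ΔF = 3.00 W/m²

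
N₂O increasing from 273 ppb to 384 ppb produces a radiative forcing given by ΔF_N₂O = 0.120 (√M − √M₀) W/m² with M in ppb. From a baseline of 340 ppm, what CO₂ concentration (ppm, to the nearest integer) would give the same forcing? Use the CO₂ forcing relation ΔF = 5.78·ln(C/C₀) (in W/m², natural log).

N₂O forcing: 0.120 × (√384 − √273) = 0.120 × (19.5959 − 16.5227) = 0.120 × 3.0732 = 0.36878 W/m².
Set 5.78 ln(C/340) = 0.36878: ln(C/340) = 0.36878/5.78 = 0.06380, so C = 340 × e^0.06380 = 340 × 1.06588 = 362.40 ppm.

C ≈ 362 ppm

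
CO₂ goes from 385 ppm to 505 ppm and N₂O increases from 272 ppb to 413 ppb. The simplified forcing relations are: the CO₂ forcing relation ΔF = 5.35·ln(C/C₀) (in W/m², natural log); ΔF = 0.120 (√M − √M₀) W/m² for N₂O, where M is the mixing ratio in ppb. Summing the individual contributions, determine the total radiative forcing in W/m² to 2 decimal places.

ΔF = 1.91 W/m²

CO₂: 5.35 × ln(505/385) = 5.35 × ln(1.31169) = 5.35 × 0.27132 = 1.4516 W/m².
N₂O: 0.120 × (√413 − √272) = 0.120 × (20.3224 − 16.4924) = 0.120 × 3.8300 = 0.4596 W/m².
Total ΔF = 1.4516 + 0.4596 = 1.9112 W/m².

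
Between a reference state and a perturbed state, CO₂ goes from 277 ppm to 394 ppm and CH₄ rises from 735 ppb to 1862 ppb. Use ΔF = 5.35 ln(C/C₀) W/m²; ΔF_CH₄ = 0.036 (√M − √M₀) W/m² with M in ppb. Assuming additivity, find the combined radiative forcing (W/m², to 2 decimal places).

CO₂: 5.35 × ln(394/277) = 5.35 × ln(1.42238) = 5.35 × 0.35233 = 1.8850 W/m².
CH₄: 0.036 × (√1862 − √735) = 0.036 × (43.1509 − 27.1109) = 0.036 × 16.0400 = 0.5774 W/m².
Total ΔF = 1.8850 + 0.5774 = 2.4624 W/m².

ΔF = 2.46 W/m²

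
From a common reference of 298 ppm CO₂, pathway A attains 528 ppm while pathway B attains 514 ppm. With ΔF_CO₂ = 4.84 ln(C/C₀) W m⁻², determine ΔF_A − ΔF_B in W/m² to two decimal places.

ΔF_A − ΔF_B = 0.13 W/m²

ΔF_A = 4.84 ln(528/298) = 4.84 × 0.57200 = 2.7685 W/m².
ΔF_B = 4.84 ln(514/298) = 4.84 × 0.54513 = 2.6384 W/m².
Difference: 2.7685 − 2.6384 = 0.1301 W/m².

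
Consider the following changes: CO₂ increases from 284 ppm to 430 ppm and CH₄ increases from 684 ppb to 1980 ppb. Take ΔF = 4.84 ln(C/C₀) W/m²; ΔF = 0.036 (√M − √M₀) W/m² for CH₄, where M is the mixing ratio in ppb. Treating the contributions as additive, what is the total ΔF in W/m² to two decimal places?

ΔF = 2.67 W/m²

CO₂: 4.84 × ln(430/284) = 4.84 × ln(1.51408) = 4.84 × 0.41481 = 2.0077 W/m².
CH₄: 0.036 × (√1980 − √684) = 0.036 × (44.4972 − 26.1534) = 0.036 × 18.3438 = 0.6604 W/m².
Total ΔF = 2.0077 + 0.6604 = 2.6681 W/m².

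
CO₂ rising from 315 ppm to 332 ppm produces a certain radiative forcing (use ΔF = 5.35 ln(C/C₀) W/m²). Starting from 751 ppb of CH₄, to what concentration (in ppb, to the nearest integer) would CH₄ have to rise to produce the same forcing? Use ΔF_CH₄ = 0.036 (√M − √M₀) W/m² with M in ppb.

M ≈ 1240 ppb

CO₂ forcing: 5.35 × ln(332/315) = 5.35 × 0.052562 = 0.28121 W/m².
Set 0.036(√M − √751) = 0.28121: √M = 0.28121/0.036 + √751 = 7.8114 + 27.4044 = 35.2158.
M = (35.2158)² = 1240.15 ppb.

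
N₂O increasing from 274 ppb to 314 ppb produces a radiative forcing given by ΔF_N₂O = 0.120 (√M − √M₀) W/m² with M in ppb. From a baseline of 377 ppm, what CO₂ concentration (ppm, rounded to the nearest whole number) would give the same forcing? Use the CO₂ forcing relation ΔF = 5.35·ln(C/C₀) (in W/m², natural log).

C ≈ 387 ppm

N₂O forcing: 0.120 × (√314 − √274) = 0.120 × (17.7200 − 16.5529) = 0.120 × 1.1671 = 0.14005 W/m².
Set 5.35 ln(C/377) = 0.14005: ln(C/377) = 0.14005/5.35 = 0.02618, so C = 377 × e^0.02618 = 377 × 1.02653 = 387.00 ppm.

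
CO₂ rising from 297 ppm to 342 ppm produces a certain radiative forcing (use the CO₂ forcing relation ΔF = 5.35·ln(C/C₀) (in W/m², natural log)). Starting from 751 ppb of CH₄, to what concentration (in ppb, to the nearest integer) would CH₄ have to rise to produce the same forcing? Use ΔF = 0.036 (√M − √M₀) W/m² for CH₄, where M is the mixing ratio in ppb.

CO₂ forcing: 5.35 × ln(342/297) = 5.35 × 0.141079 = 0.75477 W/m².
Set 0.036(√M − √751) = 0.75477: √M = 0.75477/0.036 + √751 = 20.9658 + 27.4044 = 48.3702.
M = (48.3702)² = 2339.68 ppb.

M ≈ 2340 ppb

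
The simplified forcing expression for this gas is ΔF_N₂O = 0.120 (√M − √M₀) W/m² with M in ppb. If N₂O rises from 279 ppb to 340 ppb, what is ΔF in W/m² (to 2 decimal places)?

ΔF = 0.21 W/m²

N₂O: 0.120 × (√340 − √279) = 0.120 × (18.4391 − 16.7033) = 0.120 × 1.7358 = 0.2083 W/m².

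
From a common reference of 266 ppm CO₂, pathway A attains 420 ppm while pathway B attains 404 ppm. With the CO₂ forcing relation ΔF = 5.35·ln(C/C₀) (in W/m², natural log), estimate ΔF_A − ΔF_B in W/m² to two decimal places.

ΔF_A = 5.35 ln(420/266) = 5.35 × 0.45676 = 2.4437 W/m².
ΔF_B = 5.35 ln(404/266) = 5.35 × 0.41792 = 2.2359 W/m².
Difference: 2.4437 − 2.2359 = 0.2078 W/m².

ΔF_A − ΔF_B = 0.21 W/m²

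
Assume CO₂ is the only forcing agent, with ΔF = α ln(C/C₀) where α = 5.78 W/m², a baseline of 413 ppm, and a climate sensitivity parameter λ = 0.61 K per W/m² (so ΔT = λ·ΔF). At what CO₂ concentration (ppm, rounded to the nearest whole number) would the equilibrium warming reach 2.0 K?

C ≈ 728 ppm

Required forcing: ΔF = ΔT/λ = 2.0/0.61 = 3.2787 W/m².
Then ln(C/413) = ΔF/5.78 = 3.2787/5.78 = 0.56725.
So C = 413 × e^0.56725 = 413 × 1.76341 = 728.29 ppm.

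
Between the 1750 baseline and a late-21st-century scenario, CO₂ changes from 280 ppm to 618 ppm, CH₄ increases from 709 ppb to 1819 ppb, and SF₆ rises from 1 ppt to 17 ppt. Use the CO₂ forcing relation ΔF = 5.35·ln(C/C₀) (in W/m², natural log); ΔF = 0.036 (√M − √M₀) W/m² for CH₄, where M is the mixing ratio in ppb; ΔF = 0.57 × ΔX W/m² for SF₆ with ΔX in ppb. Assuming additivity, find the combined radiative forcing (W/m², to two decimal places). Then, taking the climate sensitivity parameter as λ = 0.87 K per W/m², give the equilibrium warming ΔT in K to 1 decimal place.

CO₂: 5.35 × ln(618/280) = 5.35 × ln(2.20714) = 5.35 × 0.79170 = 4.2356 W/m².
CH₄: 0.036 × (√1819 − √709) = 0.036 × (42.6497 − 26.6271) = 0.036 × 16.0226 = 0.5768 W/m².
SF₆: Δ = 17 − 1 = 16 ppt = 0.016 ppb; ΔF = 0.57 × 0.016 = 0.0091 W/m².
Total ΔF = 4.2356 + 0.5768 + 0.0091 = 4.8215 W/m².
ΔT = λ ΔF = 0.87 × 4.82 = 4.1934 K.

ΔF = 4.82 W/m²; ΔT = 4.2 K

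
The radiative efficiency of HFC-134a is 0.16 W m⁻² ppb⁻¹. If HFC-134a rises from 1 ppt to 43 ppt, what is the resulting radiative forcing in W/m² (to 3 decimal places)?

ΔF = 0.007 W/m²

HFC-134a: Δ = 43 − 1 = 42 ppt = 0.042 ppb; ΔF = 0.16 × 0.042 = 0.0067 W/m².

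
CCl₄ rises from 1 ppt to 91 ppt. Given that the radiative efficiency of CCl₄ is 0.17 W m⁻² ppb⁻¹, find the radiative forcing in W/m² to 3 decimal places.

CCl₄: Δ = 91 − 1 = 90 ppt = 0.090 ppb; ΔF = 0.17 × 0.090 = 0.0153 W/m².

ΔF = 0.015 W/m²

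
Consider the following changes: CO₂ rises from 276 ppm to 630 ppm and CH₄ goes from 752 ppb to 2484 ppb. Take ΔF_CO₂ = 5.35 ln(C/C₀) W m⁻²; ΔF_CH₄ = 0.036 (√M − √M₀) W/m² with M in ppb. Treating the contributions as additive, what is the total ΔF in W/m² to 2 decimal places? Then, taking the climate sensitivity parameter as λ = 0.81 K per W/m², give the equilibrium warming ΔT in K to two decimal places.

CO₂: 5.35 × ln(630/276) = 5.35 × ln(2.28261) = 5.35 × 0.82532 = 4.4155 W/m².
CH₄: 0.036 × (√2484 − √752) = 0.036 × (49.8397 − 27.4226) = 0.036 × 22.4171 = 0.8070 W/m².
Total ΔF = 4.4155 + 0.8070 = 5.2225 W/m².
ΔT = λ ΔF = 0.81 × 5.22 = 4.2282 K.

ΔF = 5.22 W/m²; ΔT = 4.23 K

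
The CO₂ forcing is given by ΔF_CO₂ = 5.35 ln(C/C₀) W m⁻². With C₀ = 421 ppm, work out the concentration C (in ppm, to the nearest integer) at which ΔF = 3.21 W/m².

C ≈ 767 ppm

Set 5.35 ln(C/421) = 3.21, so ln(C/421) = 3.21/5.35 = 0.60000.
Then C/421 = e^0.60000 = 1.82212, giving C = 421 × 1.82212 = 767.11 ppm.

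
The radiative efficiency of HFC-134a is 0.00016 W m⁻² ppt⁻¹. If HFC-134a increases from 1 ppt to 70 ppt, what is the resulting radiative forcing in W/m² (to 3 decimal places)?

ΔF = 0.011 W/m²

HFC-134a: ΔF = 0.00016 × (70 − 1) = 0.00016 × 69 = 0.0110 W/m².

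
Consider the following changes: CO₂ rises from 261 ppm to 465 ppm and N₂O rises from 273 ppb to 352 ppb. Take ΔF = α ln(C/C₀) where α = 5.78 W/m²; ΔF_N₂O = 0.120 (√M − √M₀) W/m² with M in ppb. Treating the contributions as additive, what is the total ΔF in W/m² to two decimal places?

CO₂: 5.78 × ln(465/261) = 5.78 × ln(1.78161) = 5.78 × 0.57752 = 3.3381 W/m².
N₂O: 0.120 × (√352 − √273) = 0.120 × (18.7617 − 16.5227) = 0.120 × 2.2390 = 0.2687 W/m².
Total ΔF = 3.3381 + 0.2687 = 3.6068 W/m².

ΔF = 3.61 W/m²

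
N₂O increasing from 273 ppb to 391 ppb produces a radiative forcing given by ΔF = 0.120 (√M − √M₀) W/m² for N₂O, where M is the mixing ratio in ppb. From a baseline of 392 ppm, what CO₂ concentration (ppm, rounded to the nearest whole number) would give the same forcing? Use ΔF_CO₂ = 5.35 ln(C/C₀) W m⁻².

C ≈ 422 ppm

N₂O forcing: 0.120 × (√391 − √273) = 0.120 × (19.7737 − 16.5227) = 0.120 × 3.2510 = 0.39012 W/m².
Set 5.35 ln(C/392) = 0.39012: ln(C/392) = 0.39012/5.35 = 0.07292, so C = 392 × e^0.07292 = 392 × 1.07564 = 421.65 ppm.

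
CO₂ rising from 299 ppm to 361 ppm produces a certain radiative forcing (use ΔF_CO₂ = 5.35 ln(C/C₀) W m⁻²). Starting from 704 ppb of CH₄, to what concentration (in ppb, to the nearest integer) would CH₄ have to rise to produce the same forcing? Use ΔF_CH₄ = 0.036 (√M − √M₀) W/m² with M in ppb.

CO₂ forcing: 5.35 × ln(361/299) = 5.35 × 0.188434 = 1.00812 W/m².
Set 0.036(√M − √704) = 1.00812: √M = 1.00812/0.036 + √704 = 28.0033 + 26.5330 = 54.5363.
M = (54.5363)² = 2974.21 ppb.

M ≈ 2974 ppb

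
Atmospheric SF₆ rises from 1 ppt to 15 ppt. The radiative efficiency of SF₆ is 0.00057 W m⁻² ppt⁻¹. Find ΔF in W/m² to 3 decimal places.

SF₆: ΔF = 0.00057 × (15 − 1) = 0.00057 × 14 = 0.0080 W/m².

ΔF = 0.008 W/m²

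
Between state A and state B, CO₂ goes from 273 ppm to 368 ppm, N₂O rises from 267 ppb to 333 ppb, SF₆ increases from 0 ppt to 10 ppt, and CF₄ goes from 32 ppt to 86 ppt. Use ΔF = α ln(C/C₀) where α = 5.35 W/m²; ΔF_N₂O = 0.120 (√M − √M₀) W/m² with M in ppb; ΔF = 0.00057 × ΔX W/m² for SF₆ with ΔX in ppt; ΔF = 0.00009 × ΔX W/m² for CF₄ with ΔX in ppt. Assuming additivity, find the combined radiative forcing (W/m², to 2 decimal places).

ΔF = 1.84 W/m²

CO₂: 5.35 × ln(368/273) = 5.35 × ln(1.34799) = 5.35 × 0.29861 = 1.5976 W/m².
N₂O: 0.120 × (√333 − √267) = 0.120 × (18.2483 − 16.3401) = 0.120 × 1.9082 = 0.2290 W/m².
SF₆: ΔF = 0.00057 × (10 − 0) = 0.00057 × 10 = 0.0057 W/m².
CF₄: ΔF = 0.00009 × (86 − 32) = 0.00009 × 54 = 0.0049 W/m².
Total ΔF = 1.5976 + 0.2290 + 0.0057 + 0.0049 = 1.8372 W/m².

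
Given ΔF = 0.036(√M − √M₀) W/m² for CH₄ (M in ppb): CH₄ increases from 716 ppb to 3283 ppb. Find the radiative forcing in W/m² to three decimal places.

CH₄: 0.036 × (√3283 − √716) = 0.036 × (57.2975 − 26.7582) = 0.036 × 30.5393 = 1.0994 W/m².

ΔF = 1.099 W/m²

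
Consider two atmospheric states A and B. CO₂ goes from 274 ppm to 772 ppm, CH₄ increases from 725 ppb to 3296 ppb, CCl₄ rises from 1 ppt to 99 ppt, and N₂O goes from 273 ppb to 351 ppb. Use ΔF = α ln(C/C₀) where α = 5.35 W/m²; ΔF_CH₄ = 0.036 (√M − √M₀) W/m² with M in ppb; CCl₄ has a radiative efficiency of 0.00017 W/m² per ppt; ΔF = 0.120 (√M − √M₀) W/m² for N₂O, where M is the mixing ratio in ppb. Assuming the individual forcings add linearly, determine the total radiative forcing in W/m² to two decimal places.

CO₂: 5.35 × ln(772/274) = 5.35 × ln(2.81752) = 5.35 × 1.03586 = 5.5419 W/m².
CH₄: 0.036 × (√3296 − √725) = 0.036 × (57.4108 − 26.9258) = 0.036 × 30.4850 = 1.0975 W/m².
CCl₄: ΔF = 0.00017 × (99 − 1) = 0.00017 × 98 = 0.0167 W/m².
N₂O: 0.120 × (√351 − √273) = 0.120 × (18.7350 − 16.5227) = 0.120 × 2.2123 = 0.2655 W/m².
Total ΔF = 5.5419 + 1.0975 + 0.0167 + 0.2655 = 6.9216 W/m².

ΔF = 6.92 W/m²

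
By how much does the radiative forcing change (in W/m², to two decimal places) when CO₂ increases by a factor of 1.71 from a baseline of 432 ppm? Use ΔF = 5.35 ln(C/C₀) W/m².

ΔF = 2.87 W/m²

ΔF = 5.35 × ln(1.71) = 5.35 × 0.53649 = 2.8702 W/m².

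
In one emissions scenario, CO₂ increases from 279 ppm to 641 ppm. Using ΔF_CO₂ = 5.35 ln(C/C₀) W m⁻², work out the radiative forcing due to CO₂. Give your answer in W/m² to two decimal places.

CO₂: 5.35 × ln(641/279) = 5.35 × ln(2.29749) = 5.35 × 0.83182 = 4.4502 W/m².

ΔF = 4.45 W/m²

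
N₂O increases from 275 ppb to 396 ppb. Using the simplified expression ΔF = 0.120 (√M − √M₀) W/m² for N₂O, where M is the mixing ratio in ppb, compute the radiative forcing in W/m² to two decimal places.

N₂O: 0.120 × (√396 − √275) = 0.120 × (19.8997 − 16.5831) = 0.120 × 3.3166 = 0.3980 W/m².

ΔF = 0.40 W/m²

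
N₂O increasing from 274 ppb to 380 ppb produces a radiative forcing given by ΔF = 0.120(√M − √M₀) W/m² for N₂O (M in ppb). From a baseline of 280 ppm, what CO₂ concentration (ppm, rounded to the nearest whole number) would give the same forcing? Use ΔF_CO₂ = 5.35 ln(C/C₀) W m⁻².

C ≈ 299 ppm

N₂O forcing: 0.120 × (√380 − √274) = 0.120 × (19.4936 − 16.5529) = 0.120 × 2.9407 = 0.35288 W/m².
Set 5.35 ln(C/280) = 0.35288: ln(C/280) = 0.35288/5.35 = 0.06596, so C = 280 × e^0.06596 = 280 × 1.06818 = 299.09 ppm.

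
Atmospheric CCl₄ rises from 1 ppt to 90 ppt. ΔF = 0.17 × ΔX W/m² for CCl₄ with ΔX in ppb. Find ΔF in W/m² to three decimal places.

CCl₄: Δ = 90 − 1 = 89 ppt = 0.089 ppb; ΔF = 0.17 × 0.089 = 0.0151 W/m².

ΔF = 0.015 W/m²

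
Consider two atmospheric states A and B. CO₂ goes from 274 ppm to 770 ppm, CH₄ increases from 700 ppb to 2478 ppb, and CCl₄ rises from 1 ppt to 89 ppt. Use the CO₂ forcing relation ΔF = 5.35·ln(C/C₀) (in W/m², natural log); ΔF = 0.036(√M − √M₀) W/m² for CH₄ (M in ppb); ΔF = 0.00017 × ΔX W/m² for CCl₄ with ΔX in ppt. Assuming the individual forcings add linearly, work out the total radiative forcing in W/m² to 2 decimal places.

ΔF = 6.38 W/m²

CO₂: 5.35 × ln(770/274) = 5.35 × ln(2.81022) = 5.35 × 1.03326 = 5.5279 W/m².
CH₄: 0.036 × (√2478 − √700) = 0.036 × (49.7795 − 26.4575) = 0.036 × 23.3220 = 0.8396 W/m².
CCl₄: ΔF = 0.00017 × (89 − 1) = 0.00017 × 88 = 0.0150 W/m².
Total ΔF = 5.5279 + 0.8396 + 0.0150 = 6.3825 W/m².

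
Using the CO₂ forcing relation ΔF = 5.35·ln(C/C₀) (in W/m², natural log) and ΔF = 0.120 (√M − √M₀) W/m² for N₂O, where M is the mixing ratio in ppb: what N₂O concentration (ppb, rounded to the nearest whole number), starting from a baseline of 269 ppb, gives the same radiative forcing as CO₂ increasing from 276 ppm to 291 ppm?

CO₂ forcing: 5.35 × ln(291/276) = 5.35 × 0.052922 = 0.28313 W/m².
Set 0.120(√M − √269) = 0.28313: √M = 0.28313/0.120 + √269 = 2.3594 + 16.4012 = 18.7606.
M = (18.7606)² = 351.96 ppb.

M ≈ 352 ppb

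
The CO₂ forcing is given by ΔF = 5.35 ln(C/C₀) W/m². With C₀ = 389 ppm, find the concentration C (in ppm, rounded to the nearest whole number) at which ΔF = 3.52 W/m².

Set 5.35 ln(C/389) = 3.52, so ln(C/389) = 3.52/5.35 = 0.65794.
Then C/389 = e^0.65794 = 1.93081, giving C = 389 × 1.93081 = 751.09 ppm.

C ≈ 751 ppm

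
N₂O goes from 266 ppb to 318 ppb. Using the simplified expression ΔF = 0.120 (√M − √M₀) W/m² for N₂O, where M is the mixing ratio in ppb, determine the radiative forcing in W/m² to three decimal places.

ΔF = 0.183 W/m²

N₂O: 0.120 × (√318 − √266) = 0.120 × (17.8326 − 16.3095) = 0.120 × 1.5231 = 0.1828 W/m².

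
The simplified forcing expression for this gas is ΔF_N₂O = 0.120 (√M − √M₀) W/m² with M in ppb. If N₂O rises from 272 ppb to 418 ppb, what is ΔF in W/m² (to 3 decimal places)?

ΔF = 0.474 W/m²

N₂O: 0.120 × (√418 − √272) = 0.120 × (20.4450 − 16.4924) = 0.120 × 3.9526 = 0.4743 W/m².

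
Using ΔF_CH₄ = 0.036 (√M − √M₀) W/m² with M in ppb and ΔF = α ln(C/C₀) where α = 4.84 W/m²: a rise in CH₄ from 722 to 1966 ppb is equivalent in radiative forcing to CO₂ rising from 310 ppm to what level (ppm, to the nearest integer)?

C ≈ 353 ppm

CH₄ forcing: 0.036 × (√1966 − √722) = 0.036 × (44.3396 − 26.8701) = 0.036 × 17.4695 = 0.62890 W/m².
Set 4.84 ln(C/310) = 0.62890: ln(C/310) = 0.62890/4.84 = 0.12994, so C = 310 × e^0.12994 = 310 × 1.13876 = 353.02 ppm.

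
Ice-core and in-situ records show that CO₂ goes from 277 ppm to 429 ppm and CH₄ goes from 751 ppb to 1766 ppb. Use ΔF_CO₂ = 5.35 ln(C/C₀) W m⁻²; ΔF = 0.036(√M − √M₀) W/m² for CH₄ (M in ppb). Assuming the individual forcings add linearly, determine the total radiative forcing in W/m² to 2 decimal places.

ΔF = 2.87 W/m²

CO₂: 5.35 × ln(429/277) = 5.35 × ln(1.54874) = 5.35 × 0.43744 = 2.3403 W/m².
CH₄: 0.036 × (√1766 − √751) = 0.036 × (42.0238 − 27.4044) = 0.036 × 14.6194 = 0.5263 W/m².
Total ΔF = 2.3403 + 0.5263 = 2.8666 W/m².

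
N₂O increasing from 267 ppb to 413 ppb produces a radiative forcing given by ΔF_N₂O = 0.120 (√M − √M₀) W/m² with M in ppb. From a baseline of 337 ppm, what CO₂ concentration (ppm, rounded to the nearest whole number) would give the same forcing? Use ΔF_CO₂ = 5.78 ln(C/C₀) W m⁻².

N₂O forcing: 0.120 × (√413 − √267) = 0.120 × (20.3224 − 16.3401) = 0.120 × 3.9823 = 0.47788 W/m².
Set 5.78 ln(C/337) = 0.47788: ln(C/337) = 0.47788/5.78 = 0.08268, so C = 337 × e^0.08268 = 337 × 1.08619 = 366.05 ppm.

C ≈ 366 ppm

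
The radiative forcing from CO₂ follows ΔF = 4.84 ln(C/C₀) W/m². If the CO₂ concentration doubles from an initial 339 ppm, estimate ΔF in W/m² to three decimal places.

Because the forcing depends only on the ratio C/C₀, the initial concentration does not enter.
ΔF = 4.84 × ln(2) = 4.84 × 0.69315 = 3.3548 W/m².

ΔF = 3.355 W/m²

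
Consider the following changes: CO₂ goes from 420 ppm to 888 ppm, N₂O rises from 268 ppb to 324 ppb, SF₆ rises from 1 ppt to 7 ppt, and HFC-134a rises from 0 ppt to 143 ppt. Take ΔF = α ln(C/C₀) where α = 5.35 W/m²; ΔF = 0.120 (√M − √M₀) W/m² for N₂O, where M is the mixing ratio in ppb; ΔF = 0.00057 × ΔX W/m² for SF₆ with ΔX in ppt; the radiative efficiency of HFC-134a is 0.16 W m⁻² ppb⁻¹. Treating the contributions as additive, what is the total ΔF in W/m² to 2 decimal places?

CO₂: 5.35 × ln(888/420) = 5.35 × ln(2.11429) = 5.35 × 0.74872 = 4.0057 W/m².
N₂O: 0.120 × (√324 − √268) = 0.120 × (18.0000 − 16.3707) = 0.120 × 1.6293 = 0.1955 W/m².
SF₆: ΔF = 0.00057 × (7 − 1) = 0.00057 × 6 = 0.0034 W/m².
HFC-134a: Δ = 143 − 0 = 143 ppt = 0.143 ppb; ΔF = 0.16 × 0.143 = 0.0229 W/m².
Total ΔF = 4.0057 + 0.1955 + 0.0034 + 0.0229 = 4.2275 W/m².

ΔF = 4.23 W/m²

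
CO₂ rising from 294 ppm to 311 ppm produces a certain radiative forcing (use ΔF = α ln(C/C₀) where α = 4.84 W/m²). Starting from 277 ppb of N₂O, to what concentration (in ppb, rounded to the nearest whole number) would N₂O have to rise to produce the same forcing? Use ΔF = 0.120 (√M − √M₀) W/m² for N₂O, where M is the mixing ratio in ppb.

M ≈ 358 ppb

CO₂ forcing: 4.84 × ln(311/294) = 4.84 × 0.056213 = 0.27207 W/m².
Set 0.120(√M − √277) = 0.27207: √M = 0.27207/0.120 + √277 = 2.2673 + 16.6433 = 18.9106.
M = (18.9106)² = 357.61 ppb.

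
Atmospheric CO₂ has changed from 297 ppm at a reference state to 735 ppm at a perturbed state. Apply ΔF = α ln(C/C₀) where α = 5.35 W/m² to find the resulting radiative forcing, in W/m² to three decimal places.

CO₂: 5.35 × ln(735/297) = 5.35 × ln(2.47475) = 5.35 × 0.90614 = 4.8478 W/m².

ΔF = 4.848 W/m²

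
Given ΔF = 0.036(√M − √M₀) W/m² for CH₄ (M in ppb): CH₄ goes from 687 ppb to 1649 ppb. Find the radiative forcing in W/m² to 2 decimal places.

ΔF = 0.52 W/m²

CH₄: 0.036 × (√1649 − √687) = 0.036 × (40.6079 − 26.2107) = 0.036 × 14.3972 = 0.5183 W/m².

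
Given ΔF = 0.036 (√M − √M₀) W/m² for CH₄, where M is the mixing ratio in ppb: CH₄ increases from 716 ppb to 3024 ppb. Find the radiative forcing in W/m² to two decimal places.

CH₄: 0.036 × (√3024 − √716) = 0.036 × (54.9909 − 26.7582) = 0.036 × 28.2327 = 1.0164 W/m².

ΔF = 1.02 W/m²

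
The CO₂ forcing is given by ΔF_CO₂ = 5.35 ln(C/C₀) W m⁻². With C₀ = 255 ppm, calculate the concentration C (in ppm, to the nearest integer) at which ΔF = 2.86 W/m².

C ≈ 435 ppm

Set 5.35 ln(C/255) = 2.86, so ln(C/255) = 2.86/5.35 = 0.53458.
Then C/255 = e^0.53458 = 1.70673, giving C = 255 × 1.70673 = 435.22 ppm.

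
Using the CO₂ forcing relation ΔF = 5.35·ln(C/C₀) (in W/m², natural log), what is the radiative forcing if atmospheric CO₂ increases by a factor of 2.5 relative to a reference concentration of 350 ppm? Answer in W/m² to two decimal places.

Because the forcing depends only on the ratio C/C₀, the initial concentration does not enter.
ΔF = 5.35 × ln(2.5) = 5.35 × 0.91629 = 4.9022 W/m².

ΔF = 4.90 W/m²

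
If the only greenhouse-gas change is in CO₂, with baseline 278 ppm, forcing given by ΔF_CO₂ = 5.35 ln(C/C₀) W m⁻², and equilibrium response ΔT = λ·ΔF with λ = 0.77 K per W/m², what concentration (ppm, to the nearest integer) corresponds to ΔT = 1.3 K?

Required forcing: ΔF = ΔT/λ = 1.3/0.77 = 1.6883 W/m².
Then ln(C/278) = ΔF/5.35 = 1.6883/5.35 = 0.31557.
So C = 278 × e^0.31557 = 278 × 1.37104 = 381.15 ppm.

C ≈ 381 ppm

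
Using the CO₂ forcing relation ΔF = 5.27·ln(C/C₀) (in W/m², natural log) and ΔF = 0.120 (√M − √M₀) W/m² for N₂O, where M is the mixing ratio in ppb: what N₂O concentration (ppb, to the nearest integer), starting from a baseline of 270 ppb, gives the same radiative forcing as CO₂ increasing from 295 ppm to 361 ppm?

CO₂ forcing: 5.27 × ln(361/295) = 5.27 × 0.201903 = 1.06403 W/m².
Set 0.120(√M − √270) = 1.06403: √M = 1.06403/0.120 + √270 = 8.8669 + 16.4317 = 25.2986.
M = (25.2986)² = 640.02 ppb.

M ≈ 640 ppb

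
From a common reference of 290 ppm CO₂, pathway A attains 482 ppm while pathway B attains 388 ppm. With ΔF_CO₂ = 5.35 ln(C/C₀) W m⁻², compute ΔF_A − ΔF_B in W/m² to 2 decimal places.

ΔF_A − ΔF_B = 1.16 W/m²

ΔF_A = 5.35 ln(482/290) = 5.35 × 0.50806 = 2.7181 W/m².
ΔF_B = 5.35 ln(388/290) = 5.35 × 0.29112 = 1.5575 W/m².
Difference: 2.7181 − 1.5575 = 1.1606 W/m².
(Equivalently, ΔF_A − ΔF_B = 5.35 ln(482/388) = 5.35 × 0.21694 = 1.1606 W/m².)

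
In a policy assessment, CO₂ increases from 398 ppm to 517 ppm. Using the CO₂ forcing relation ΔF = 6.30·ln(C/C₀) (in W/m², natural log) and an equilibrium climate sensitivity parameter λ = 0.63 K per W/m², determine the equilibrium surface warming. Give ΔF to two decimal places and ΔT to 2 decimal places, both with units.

CO₂: 6.30 × ln(517/398) = 6.30 × ln(1.29899) = 6.30 × 0.26159 = 1.6480 W/m².
ΔT = λ ΔF = 0.63 × 1.65 = 1.0395 K.

ΔF = 1.65 W/m²; ΔT = 1.04 K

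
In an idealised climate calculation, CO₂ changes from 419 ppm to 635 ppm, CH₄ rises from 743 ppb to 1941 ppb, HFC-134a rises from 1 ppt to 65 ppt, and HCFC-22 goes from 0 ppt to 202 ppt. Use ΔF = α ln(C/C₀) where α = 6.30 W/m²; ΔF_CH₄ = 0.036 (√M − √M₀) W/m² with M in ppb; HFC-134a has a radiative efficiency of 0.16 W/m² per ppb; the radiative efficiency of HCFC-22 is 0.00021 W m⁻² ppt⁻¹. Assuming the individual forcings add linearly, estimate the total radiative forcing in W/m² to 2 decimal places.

CO₂: 6.30 × ln(635/419) = 6.30 × ln(1.51551) = 6.30 × 0.41575 = 2.6192 W/m².
CH₄: 0.036 × (√1941 − √743) = 0.036 × (44.0568 − 27.2580) = 0.036 × 16.7988 = 0.6048 W/m².
HFC-134a: Δ = 65 − 1 = 64 ppt = 0.064 ppb; ΔF = 0.16 × 0.064 = 0.0102 W/m².
HCFC-22: ΔF = 0.00021 × (202 − 0) = 0.00021 × 202 = 0.0424 W/m².
Total ΔF = 2.6192 + 0.6048 + 0.0102 + 0.0424 = 3.2766 W/m².

ΔF = 3.28 W/m²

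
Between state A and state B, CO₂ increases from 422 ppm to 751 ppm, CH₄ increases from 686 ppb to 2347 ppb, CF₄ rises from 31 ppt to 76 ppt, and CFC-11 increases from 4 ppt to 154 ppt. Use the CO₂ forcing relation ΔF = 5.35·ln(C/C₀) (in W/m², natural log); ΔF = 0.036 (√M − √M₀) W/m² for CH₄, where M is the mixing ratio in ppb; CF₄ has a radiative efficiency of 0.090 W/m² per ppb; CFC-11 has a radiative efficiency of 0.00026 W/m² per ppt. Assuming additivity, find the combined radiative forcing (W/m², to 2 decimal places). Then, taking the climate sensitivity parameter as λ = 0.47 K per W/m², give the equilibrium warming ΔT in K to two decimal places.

ΔF = 3.93 W/m²; ΔT = 1.85 K

CO₂: 5.35 × ln(751/422) = 5.35 × ln(1.77962) = 5.35 × 0.57640 = 3.0837 W/m².
CH₄: 0.036 × (√2347 − √686) = 0.036 × (48.4458 − 26.1916) = 0.036 × 22.2542 = 0.8012 W/m².
CF₄: Δ = 76 − 31 = 45 ppt = 0.045 ppb; ΔF = 0.090 × 0.045 = 0.0041 W/m².
CFC-11: ΔF = 0.00026 × (154 − 4) = 0.00026 × 150 = 0.0390 W/m².
Total ΔF = 3.0837 + 0.8012 + 0.0041 + 0.0390 = 3.9280 W/m².
ΔT = λ ΔF = 0.47 × 3.93 = 1.8471 K.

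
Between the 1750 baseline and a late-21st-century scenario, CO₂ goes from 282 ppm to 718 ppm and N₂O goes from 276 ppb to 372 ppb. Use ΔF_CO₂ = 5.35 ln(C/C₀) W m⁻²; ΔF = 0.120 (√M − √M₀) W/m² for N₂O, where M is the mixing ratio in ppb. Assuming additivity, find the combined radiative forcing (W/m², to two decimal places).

ΔF = 5.32 W/m²

CO₂: 5.35 × ln(718/282) = 5.35 × ln(2.54610) = 5.35 × 0.93456 = 4.9999 W/m².
N₂O: 0.120 × (√372 − √276) = 0.120 × (19.2873 − 16.6132) = 0.120 × 2.6741 = 0.3209 W/m².
Total ΔF = 4.9999 + 0.3209 = 5.3208 W/m².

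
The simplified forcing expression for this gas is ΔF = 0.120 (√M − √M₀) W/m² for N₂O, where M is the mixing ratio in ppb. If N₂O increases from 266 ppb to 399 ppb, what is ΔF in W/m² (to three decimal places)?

N₂O: 0.120 × (√399 − √266) = 0.120 × (19.9750 − 16.3095) = 0.120 × 3.6655 = 0.4399 W/m².

ΔF = 0.440 W/m²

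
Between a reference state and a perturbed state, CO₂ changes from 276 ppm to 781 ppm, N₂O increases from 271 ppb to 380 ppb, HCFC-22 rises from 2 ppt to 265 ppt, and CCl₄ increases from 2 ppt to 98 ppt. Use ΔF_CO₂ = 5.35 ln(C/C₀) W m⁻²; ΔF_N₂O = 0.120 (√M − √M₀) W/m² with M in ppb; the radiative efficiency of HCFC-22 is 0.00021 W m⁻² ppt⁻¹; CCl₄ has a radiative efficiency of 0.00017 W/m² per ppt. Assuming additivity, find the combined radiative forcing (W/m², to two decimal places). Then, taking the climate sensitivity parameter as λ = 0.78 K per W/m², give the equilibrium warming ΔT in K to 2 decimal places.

ΔF = 6.00 W/m²; ΔT = 4.68 K

CO₂: 5.35 × ln(781/276) = 5.35 × ln(2.82971) = 5.35 × 1.04017 = 5.5649 W/m².
N₂O: 0.120 × (√380 − √271) = 0.120 × (19.4936 − 16.4621) = 0.120 × 3.0315 = 0.3638 W/m².
HCFC-22: ΔF = 0.00021 × (265 − 2) = 0.00021 × 263 = 0.0552 W/m².
CCl₄: ΔF = 0.00017 × (98 − 2) = 0.00017 × 96 = 0.0163 W/m².
Total ΔF = 5.5649 + 0.3638 + 0.0552 + 0.0163 = 6.0002 W/m².
ΔT = λ ΔF = 0.78 × 6.00 = 4.6800 K.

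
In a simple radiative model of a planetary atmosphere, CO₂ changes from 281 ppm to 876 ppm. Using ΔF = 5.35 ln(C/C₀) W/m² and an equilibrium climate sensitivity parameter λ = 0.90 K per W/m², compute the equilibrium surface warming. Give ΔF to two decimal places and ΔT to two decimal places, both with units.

ΔF = 6.08 W/m²; ΔT = 5.47 K

CO₂: 5.35 × ln(876/281) = 5.35 × ln(3.11744) = 5.35 × 1.13701 = 6.0830 W/m².
ΔT = λ ΔF = 0.90 × 6.08 = 5.4720 K.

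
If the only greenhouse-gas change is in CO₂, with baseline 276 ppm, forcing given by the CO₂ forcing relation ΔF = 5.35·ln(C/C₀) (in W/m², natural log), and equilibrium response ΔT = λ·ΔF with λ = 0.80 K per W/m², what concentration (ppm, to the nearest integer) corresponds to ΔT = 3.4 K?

C ≈ 611 ppm

Required forcing: ΔF = ΔT/λ = 3.4/0.80 = 4.2500 W/m².
Then ln(C/276) = ΔF/5.35 = 4.2500/5.35 = 0.79439.
So C = 276 × e^0.79439 = 276 × 2.21309 = 610.81 ppm.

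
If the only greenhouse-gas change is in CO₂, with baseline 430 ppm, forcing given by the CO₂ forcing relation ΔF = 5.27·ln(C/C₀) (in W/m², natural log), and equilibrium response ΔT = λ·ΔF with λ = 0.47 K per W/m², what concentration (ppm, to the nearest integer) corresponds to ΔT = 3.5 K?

Required forcing: ΔF = ΔT/λ = 3.5/0.47 = 7.4468 W/m².
Then ln(C/430) = ΔF/5.27 = 7.4468/5.27 = 1.41306.
So C = 430 × e^1.41306 = 430 × 4.10851 = 1766.66 ppm.

C ≈ 1767 ppm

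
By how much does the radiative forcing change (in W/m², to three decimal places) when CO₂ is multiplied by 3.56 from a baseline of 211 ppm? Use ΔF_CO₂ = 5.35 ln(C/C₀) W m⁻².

ΔF = 5.35 × ln(3.56) = 5.35 × 1.26976 = 6.7932 W/m².

ΔF = 6.793 W/m²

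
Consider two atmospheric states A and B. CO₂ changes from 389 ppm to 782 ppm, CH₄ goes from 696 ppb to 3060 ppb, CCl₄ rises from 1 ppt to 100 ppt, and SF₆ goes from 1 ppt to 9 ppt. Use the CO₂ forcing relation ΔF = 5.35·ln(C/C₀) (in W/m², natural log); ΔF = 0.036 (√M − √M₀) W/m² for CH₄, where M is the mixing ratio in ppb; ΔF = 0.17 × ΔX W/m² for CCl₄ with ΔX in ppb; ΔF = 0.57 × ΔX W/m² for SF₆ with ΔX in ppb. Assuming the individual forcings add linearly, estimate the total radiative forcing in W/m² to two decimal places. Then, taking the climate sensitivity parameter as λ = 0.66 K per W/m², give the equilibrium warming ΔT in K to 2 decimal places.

CO₂: 5.35 × ln(782/389) = 5.35 × ln(2.01028) = 5.35 × 0.69827 = 3.7357 W/m².
CH₄: 0.036 × (√3060 − √696) = 0.036 × (55.3173 − 26.3818) = 0.036 × 28.9355 = 1.0417 W/m².
CCl₄: Δ = 100 − 1 = 99 ppt = 0.099 ppb; ΔF = 0.17 × 0.099 = 0.0168 W/m².
SF₆: Δ = 9 − 1 = 8 ppt = 0.008 ppb; ΔF = 0.57 × 0.008 = 0.0046 W/m².
Total ΔF = 3.7357 + 1.0417 + 0.0168 + 0.0046 = 4.7988 W/m².
ΔT = λ ΔF = 0.66 × 4.80 = 3.1680 K.

ΔF = 4.80 W/m²; ΔT = 3.17 K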